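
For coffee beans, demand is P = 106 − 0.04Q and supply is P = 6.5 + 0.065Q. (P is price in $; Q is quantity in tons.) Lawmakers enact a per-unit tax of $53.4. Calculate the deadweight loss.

$13578.86

Competitive equilibrium: 106 − 0.04Q = 6.5 + 0.065Q → Q* = 947.619, P* = 68.0952.
With the tax, the buyer price exceeds the seller price by 53.4: (106 − 0.04Q) − (6.5 + 0.065Q) = 53.4 → Q' = 439.0476.
ΔQ = 947.619 − 439.0476 = 508.5714; the wedge equals the tax, 53.4.
DWL = ½ × 508.5714 × 53.4 = $13578.86.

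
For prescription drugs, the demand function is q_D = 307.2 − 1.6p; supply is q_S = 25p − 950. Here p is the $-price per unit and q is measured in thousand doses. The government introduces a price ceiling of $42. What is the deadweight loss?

In inverse form: demand p = 192 − 0.625q, supply p = 38 + 0.04q.
Competitive equilibrium: 192 − 0.625q = 38 + 0.04q → q* = 231.5789, p* = 47.2632.
At the ceiling p = 42, quantity supplied = (42 − 38)/0.04 = 100.
Willingness to pay at q' = 100: 192 − 0.625·100 = 129.5.
Δq = 231.5789 − 100 = 131.5789; wedge = 129.5 − 42 = 87.5.
Deadweight loss = ½ × 131.5789 × 87.5 = $5756.58 thousand.

$5756.58 thousand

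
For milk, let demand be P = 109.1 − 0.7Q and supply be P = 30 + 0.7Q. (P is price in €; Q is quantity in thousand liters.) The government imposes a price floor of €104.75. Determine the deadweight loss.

€1770.06 thousand

Competitive equilibrium: 109.1 − 0.7Q = 30 + 0.7Q → Q* = 56.5, P* = 69.55.
At the floor P = 104.75, quantity demanded = (109.1 − 104.75)/0.7 = 6.2143.
Sellers' marginal cost at Q' = 6.2143: 30 + 0.7·6.2143 = 34.35.
ΔQ = 56.5 − 6.2143 = 50.2857; wedge = 104.75 − 34.35 = 70.4.
DWL = ½ × 50.2857 × 70.4 = €1770.06 thousand.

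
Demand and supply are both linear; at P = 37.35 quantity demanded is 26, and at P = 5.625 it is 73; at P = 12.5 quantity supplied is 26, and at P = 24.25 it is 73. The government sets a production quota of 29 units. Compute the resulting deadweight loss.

Demand slope = (5.625 − 37.35)/(73 − 26) = −0.675, so P = 54.9 − 0.675Q.
Supply slope = (24.25 − 12.5)/(73 − 26) = 0.25, so P = 6 + 0.25Q.
Competitive equilibrium: 54.9 − 0.675Q = 6 + 0.25Q → Q* = 52.8649, P* = 19.2162.
At Q = 29: demand price = 54.9 − 0.675·29 = 35.325; supply price = 6 + 0.25·29 = 13.25.
ΔQ = 52.8649 − 29 = 23.8649; wedge = 35.325 − 13.25 = 22.075.
Deadweight loss = ½ × 23.8649 × 22.075 = 263.41.

263.41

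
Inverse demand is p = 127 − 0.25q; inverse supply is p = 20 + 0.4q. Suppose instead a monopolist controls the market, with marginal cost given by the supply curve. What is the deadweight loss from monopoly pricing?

679.55

Competitive equilibrium: 127 − 0.25q = 20 + 0.4q → q* = 164.6154, p* = 85.8462.
Marginal revenue: MR = 127 − 0.5q. Set MR = MC: 127 − 0.5q = 20 + 0.4q → q_m = 118.8889.
Price p_m = 127 − 0.25·118.8889 = 97.2778; MC(q_m) = 20 + 0.4·118.8889 = 67.5556.
Competitive q* = 164.6154, so Δq = 45.7265; wedge = 97.2778 − 67.5556 = 29.7222.
Welfare loss = ½ × 45.7265 × 29.7222 = 679.55.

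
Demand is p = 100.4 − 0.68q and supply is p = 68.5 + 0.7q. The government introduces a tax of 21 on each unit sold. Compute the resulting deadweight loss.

159.78

Competitive equilibrium: 100.4 − 0.68q = 68.5 + 0.7q → q* = 23.1159, p* = 84.6812.
With the tax, the buyer price exceeds the seller price by 21: (100.4 − 0.68q) − (68.5 + 0.7q) = 21 → q' = 7.8986.
Δq = 23.1159 − 7.8986 = 15.2173; the wedge equals the tax, 21.
The triangle = ½ × 15.2173 × 21 = 159.78.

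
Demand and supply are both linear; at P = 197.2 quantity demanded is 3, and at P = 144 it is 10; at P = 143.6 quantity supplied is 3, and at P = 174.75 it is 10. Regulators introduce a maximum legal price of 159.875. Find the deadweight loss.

3.77

Demand slope = (144 − 197.2)/(10 − 3) = −7.6, so P = 220 − 7.6Q.
Supply slope = (174.75 − 143.6)/(10 − 3) = 4.45, so P = 130.25 + 4.45Q.
Competitive equilibrium: 220 − 7.6Q = 130.25 + 4.45Q → Q* = 7.4481, P* = 163.3942.
At the ceiling P = 159.875, quantity supplied = (159.875 − 130.25)/4.45 = 6.6573.
Willingness to pay at Q' = 6.6573: 220 − 7.6·6.6573 = 169.4045.
ΔQ = 7.4481 − 6.6573 = 0.7908; wedge = 169.4045 − 159.875 = 9.5295.
Welfare loss = ½ × 0.7908 × 9.5295 = 3.77.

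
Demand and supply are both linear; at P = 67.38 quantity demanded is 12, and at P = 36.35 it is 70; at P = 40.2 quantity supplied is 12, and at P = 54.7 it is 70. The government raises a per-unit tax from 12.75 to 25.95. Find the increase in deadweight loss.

Demand slope = (36.35 − 67.38)/(70 − 12) = −0.535, so P = 73.8 − 0.535Q.
Supply slope = (54.7 − 40.2)/(70 − 12) = 0.25, so P = 37.2 + 0.25Q.
Competitive equilibrium: 73.8 − 0.535Q = 37.2 + 0.25Q → Q* = 46.6242, P* = 48.8561.
For a per-unit tax t: ΔQ = t/0.785, so DWL = ½·t·(t/0.785) = t²/1.57.
At t = 12.75: DWL = 103.543. At t = 25.95: DWL = 428.919.
Increase = 428.919 − 103.543 = 325.38.

325.38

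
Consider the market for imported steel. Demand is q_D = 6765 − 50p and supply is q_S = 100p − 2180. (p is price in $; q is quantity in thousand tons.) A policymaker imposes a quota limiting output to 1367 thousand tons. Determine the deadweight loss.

$87580 thousand

In inverse form: demand p = 135.3 − 0.02q, supply p = 21.8 + 0.01q.
Competitive equilibrium: 135.3 − 0.02q = 21.8 + 0.01q → q* = 3783.3333, p* = 59.6333.
At q = 1367: demand price = 135.3 − 0.02·1367 = 107.96; supply price = 21.8 + 0.01·1367 = 35.47.
Δq = 3783.3333 − 1367 = 2416.3333; wedge = 107.96 − 35.47 = 72.49.
DWL = ½ × 2416.3333 × 72.49 = $87580 thousand.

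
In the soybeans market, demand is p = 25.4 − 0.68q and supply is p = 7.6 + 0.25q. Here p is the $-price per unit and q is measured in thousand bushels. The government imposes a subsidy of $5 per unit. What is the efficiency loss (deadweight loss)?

$13.44 thousand

Competitive equilibrium: 25.4 − 0.68q = 7.6 + 0.25q → q* = 19.1398, p* = 12.3849.
The subsidy lowers effective supply by 5: p = 2.6 + 0.25q.
New quantity: 25.4 − 0.68q = 2.6 + 0.25q → q' = 24.5161.
Overproduction Δq = 24.5161 − 19.1398 = 5.3763; wedge = subsidy = 5.
DWL = ½ × 5.3763 × 5 = $13.44 thousand.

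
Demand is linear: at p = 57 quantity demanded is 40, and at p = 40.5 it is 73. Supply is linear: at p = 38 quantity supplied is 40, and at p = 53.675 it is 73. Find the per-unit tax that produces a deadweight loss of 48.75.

Demand slope = (40.5 − 57)/(73 − 40) = −0.5, so p = 77 − 0.5q.
Supply slope = (53.675 − 38)/(73 − 40) = 0.475, so p = 19 + 0.475q.
Competitive equilibrium: 77 − 0.5q = 19 + 0.475q → q* = 59.4872, p* = 47.2564.
A tax t gives Δq = t/0.975 and wedge t, so DWL = t²/1.95.
t²/1.95 = 48.75 → t² = 95.0625 → t = 9.75.

9.75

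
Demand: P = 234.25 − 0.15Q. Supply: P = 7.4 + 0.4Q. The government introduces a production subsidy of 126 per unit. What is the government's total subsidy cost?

80834.73

Competitive equilibrium: 234.25 − 0.15Q = 7.4 + 0.4Q → Q* = 412.4545, P* = 172.3818.
The subsidy lowers effective supply by 126: P = 0.4Q − 118.6.
New quantity: 234.25 − 0.15Q = 0.4Q − 118.6 → Q' = 641.5455.
Total subsidy cost = 126 × 641.5455 = 80834.73.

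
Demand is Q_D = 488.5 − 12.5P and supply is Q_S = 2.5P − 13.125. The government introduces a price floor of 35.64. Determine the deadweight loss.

In inverse form: demand P = 39.08 − 0.08Q, supply P = 5.25 + 0.4Q.
Competitive equilibrium: 39.08 − 0.08Q = 5.25 + 0.4Q → Q* = 70.4792, P* = 33.4417.
At the floor P = 35.64, quantity demanded = (39.08 − 35.64)/0.08 = 43.
Sellers' marginal cost at Q' = 43: 5.25 + 0.4·43 = 22.45.
ΔQ = 70.4792 − 43 = 27.4792; wedge = 35.64 − 22.45 = 13.19.
Deadweight loss = ½ × 27.4792 × 13.19 = 181.23.

181.23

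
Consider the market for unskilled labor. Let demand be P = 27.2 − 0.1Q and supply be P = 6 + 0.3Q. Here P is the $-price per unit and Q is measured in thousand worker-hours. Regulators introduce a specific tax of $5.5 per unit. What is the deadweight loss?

$37.81 thousand

Competitive equilibrium: 27.2 − 0.1Q = 6 + 0.3Q → Q* = 53, P* = 21.9.
With the tax, the buyer price exceeds the seller price by 5.5: (27.2 − 0.1Q) − (6 + 0.3Q) = 5.5 → Q' = 39.25.
ΔQ = 53 − 39.25 = 13.75; the wedge equals the tax, 5.5.
Deadweight loss = ½ × 13.75 × 5.5 = $37.81 thousand.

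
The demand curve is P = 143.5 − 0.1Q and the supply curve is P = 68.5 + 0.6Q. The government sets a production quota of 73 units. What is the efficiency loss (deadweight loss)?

408.01

Competitive equilibrium: 143.5 − 0.1Q = 68.5 + 0.6Q → Q* = 107.1429, P* = 132.7857.
At Q = 73: demand price = 143.5 − 0.1·73 = 136.2; supply price = 68.5 + 0.6·73 = 112.3.
ΔQ = 107.1429 − 73 = 34.1429; wedge = 136.2 − 112.3 = 23.9.
Welfare loss = ½ × 34.1429 × 23.9 = 408.01.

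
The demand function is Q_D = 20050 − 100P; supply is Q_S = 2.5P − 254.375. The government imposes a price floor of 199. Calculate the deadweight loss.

1692.15

In inverse form: demand P = 200.5 − 0.01Q, supply P = 101.75 + 0.4Q.
Competitive equilibrium: 200.5 − 0.01Q = 101.75 + 0.4Q → Q* = 240.8537, P* = 198.0915.
At the floor P = 199, quantity demanded = (200.5 − 199)/0.01 = 150.
Sellers' marginal cost at Q' = 150: 101.75 + 0.4·150 = 161.75.
ΔQ = 240.8537 − 150 = 90.8537; wedge = 199 − 161.75 = 37.25.
Welfare loss = ½ × 90.8537 × 37.25 = 1692.15.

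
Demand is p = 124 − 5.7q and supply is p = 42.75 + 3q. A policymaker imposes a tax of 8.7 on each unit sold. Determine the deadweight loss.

Competitive equilibrium: 124 − 5.7q = 42.75 + 3q → q* = 9.3391, p* = 70.7672.
With the tax, the buyer price exceeds the seller price by 8.7: (124 − 5.7q) − (42.75 + 3q) = 8.7 → q' = 8.3391.
Δq = 9.3391 − 8.3391 = 1; the wedge equals the tax, 8.7.
Deadweight loss = ½ × 1 × 8.7 = 4.35.

4.35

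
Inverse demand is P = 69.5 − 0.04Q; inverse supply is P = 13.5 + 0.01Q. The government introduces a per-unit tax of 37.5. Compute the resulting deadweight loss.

Competitive equilibrium: 69.5 − 0.04Q = 13.5 + 0.01Q → Q* = 1120, P* = 24.7.
With the tax, the buyer price exceeds the seller price by 37.5: (69.5 − 0.04Q) − (13.5 + 0.01Q) = 37.5 → Q' = 370.
ΔQ = 1120 − 370 = 750; the wedge equals the tax, 37.5.
Welfare loss = ½ × 750 × 37.5 = 14062.50.

14062.50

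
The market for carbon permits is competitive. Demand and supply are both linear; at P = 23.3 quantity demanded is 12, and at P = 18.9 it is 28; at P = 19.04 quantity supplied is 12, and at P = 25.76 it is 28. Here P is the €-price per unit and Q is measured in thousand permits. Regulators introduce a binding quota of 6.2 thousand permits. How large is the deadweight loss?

Demand slope = (18.9 − 23.3)/(28 − 12) = −0.275, so P = 26.6 − 0.275Q.
Supply slope = (25.76 − 19.04)/(28 − 12) = 0.42, so P = 14 + 0.42Q.
Competitive equilibrium: 26.6 − 0.275Q = 14 + 0.42Q → Q* = 18.1295, P* = 21.6144.
At Q = 6.2: demand price = 26.6 − 0.275·6.2 = 24.895; supply price = 14 + 0.42·6.2 = 16.604.
ΔQ = 18.1295 − 6.2 = 11.9295; wedge = 24.895 − 16.604 = 8.291.
The triangle = ½ × 11.9295 × 8.291 = €49.45 thousand.

€49.45 thousand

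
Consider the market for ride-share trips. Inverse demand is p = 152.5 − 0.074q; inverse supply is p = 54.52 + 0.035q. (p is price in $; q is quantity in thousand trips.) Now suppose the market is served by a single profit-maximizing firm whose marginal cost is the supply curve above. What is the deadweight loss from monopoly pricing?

Competitive equilibrium: 152.5 − 0.074q = 54.52 + 0.035q → q* = 898.89908, p* = 85.98147.
Marginal revenue: MR = 152.5 − 0.148q. Set MR = MC: 152.5 − 0.148q = 54.52 + 0.035q → q_m = 535.40984.
Price p_m = 152.5 − 0.074·535.40984 = 112.87967; MC(q_m) = 54.52 + 0.035·535.40984 = 73.25934.
Competitive q* = 898.89908, so Δq = 363.48924; wedge = 112.87967 − 73.25934 = 39.62033.
Welfare loss = ½ × 363.48924 × 39.62033 = $7200.78 thousand.

$7200.78 thousand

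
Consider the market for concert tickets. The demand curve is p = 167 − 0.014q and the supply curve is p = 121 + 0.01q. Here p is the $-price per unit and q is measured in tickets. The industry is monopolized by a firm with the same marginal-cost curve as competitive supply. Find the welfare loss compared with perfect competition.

$5983.61

Competitive equilibrium: 167 − 0.014q = 121 + 0.01q → q* = 1916.66667, p* = 140.16667.
Marginal revenue: MR = 167 − 0.028q. Set MR = MC: 167 − 0.028q = 121 + 0.01q → q_m = 1210.52632.
Price p_m = 167 − 0.014·1210.52632 = 150.05263; MC(q_m) = 121 + 0.01·1210.52632 = 133.10526.
Competitive q* = 1916.66667, so Δq = 706.14035; wedge = 150.05263 − 133.10526 = 16.94737.
Welfare loss = ½ × 706.14035 × 16.94737 = $5983.61.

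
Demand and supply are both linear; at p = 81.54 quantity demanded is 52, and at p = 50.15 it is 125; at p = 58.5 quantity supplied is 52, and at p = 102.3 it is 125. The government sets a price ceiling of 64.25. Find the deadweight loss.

Demand slope = (50.15 − 81.54)/(125 − 52) = −0.43, so p = 103.9 − 0.43q.
Supply slope = (102.3 − 58.5)/(125 − 52) = 0.6, so p = 27.3 + 0.6q.
Competitive equilibrium: 103.9 − 0.43q = 27.3 + 0.6q → q* = 74.3689, p* = 71.9214.
At the ceiling p = 64.25, quantity supplied = (64.25 − 27.3)/0.6 = 61.5833.
Willingness to pay at q' = 61.5833: 103.9 − 0.43·61.5833 = 77.4192.
Δq = 74.3689 − 61.5833 = 12.7856; wedge = 77.4192 − 64.25 = 13.1692.
Welfare loss = ½ × 12.7856 × 13.1692 = 84.19.

84.19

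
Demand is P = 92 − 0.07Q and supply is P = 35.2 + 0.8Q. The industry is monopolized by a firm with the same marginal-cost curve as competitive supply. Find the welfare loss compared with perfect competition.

10.28

Competitive equilibrium: 92 − 0.07Q = 35.2 + 0.8Q → Q* = 65.2874, P* = 87.4299.
Marginal revenue: MR = 92 − 0.14Q. Set MR = MC: 92 − 0.14Q = 35.2 + 0.8Q → Q_m = 60.4255.
Price P_m = 92 − 0.07·60.4255 = 87.7702; MC(Q_m) = 35.2 + 0.8·60.4255 = 83.5404.
Competitive Q* = 65.2874, so ΔQ = 4.8619; wedge = 87.7702 − 83.5404 = 4.2298.
DWL = ½ × 4.8619 × 4.2298 = 10.28.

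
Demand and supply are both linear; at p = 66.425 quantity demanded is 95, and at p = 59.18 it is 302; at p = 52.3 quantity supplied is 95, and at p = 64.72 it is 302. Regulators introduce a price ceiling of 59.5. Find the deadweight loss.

Demand slope = (59.18 − 66.425)/(302 − 95) = −0.035, so p = 69.75 − 0.035q.
Supply slope = (64.72 − 52.3)/(302 − 95) = 0.06, so p = 46.6 + 0.06q.
Competitive equilibrium: 69.75 − 0.035q = 46.6 + 0.06q → q* = 243.6842, p* = 61.2211.
At the ceiling p = 59.5, quantity supplied = (59.5 − 46.6)/0.06 = 215.
Willingness to pay at q' = 215: 69.75 − 0.035·215 = 62.225.
Δq = 243.6842 − 215 = 28.6842; wedge = 62.225 − 59.5 = 2.725.
Deadweight loss = ½ × 28.6842 × 2.725 = 39.08.

39.08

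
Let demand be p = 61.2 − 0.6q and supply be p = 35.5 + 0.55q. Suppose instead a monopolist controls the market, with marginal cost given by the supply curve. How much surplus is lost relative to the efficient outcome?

33.76

Competitive equilibrium: 61.2 − 0.6q = 35.5 + 0.55q → q* = 22.3478, p* = 47.7913.
Marginal revenue: MR = 61.2 − 1.2q. Set MR = MC: 61.2 − 1.2q = 35.5 + 0.55q → q_m = 14.6857.
Price p_m = 61.2 − 0.6·14.6857 = 52.3886; MC(q_m) = 35.5 + 0.55·14.6857 = 43.5771.
Competitive q* = 22.3478, so Δq = 7.6621; wedge = 52.3886 − 43.5771 = 8.8115.
The triangle = ½ × 7.6621 × 8.8115 = 33.76.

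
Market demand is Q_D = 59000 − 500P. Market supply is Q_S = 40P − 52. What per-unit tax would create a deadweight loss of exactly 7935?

In inverse form: demand P = 118 − 0.002Q, supply P = 1.3 + 0.025Q.
Competitive equilibrium: 118 − 0.002Q = 1.3 + 0.025Q → Q* = 4322.2222, P* = 109.3556.
A tax t gives ΔQ = t/0.027 and wedge t, so DWL = t²/0.054.
t²/0.054 = 7935 → t² = 428.49 → t = 20.7.

20.7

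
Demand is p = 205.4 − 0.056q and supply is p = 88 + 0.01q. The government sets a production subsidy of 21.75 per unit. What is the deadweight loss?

3583.81

Competitive equilibrium: 205.4 − 0.056q = 88 + 0.01q → q* = 1778.7879, p* = 105.7879.
The subsidy lowers effective supply by 21.75: p = 66.25 + 0.01q.
New quantity: 205.4 − 0.056q = 66.25 + 0.01q → q' = 2108.3333.
Overproduction Δq = 2108.3333 − 1778.7879 = 329.5454; wedge = subsidy = 21.75.
Deadweight loss = ½ × 329.5454 × 21.75 = 3583.81.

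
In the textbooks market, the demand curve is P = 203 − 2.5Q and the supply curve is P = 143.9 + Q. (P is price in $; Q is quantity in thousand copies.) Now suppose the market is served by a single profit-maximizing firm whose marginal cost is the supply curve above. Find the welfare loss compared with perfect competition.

Competitive equilibrium: 203 − 2.5Q = 143.9 + Q → Q* = 16.8857, P* = 160.7857.
Marginal revenue: MR = 203 − 5Q. Set MR = MC: 203 − 5Q = 143.9 + Q → Q_m = 9.85.
Price P_m = 203 − 2.5·9.85 = 178.375; MC(Q_m) = 143.9 + 1·9.85 = 153.75.
Competitive Q* = 16.8857, so ΔQ = 7.0357; wedge = 178.375 − 153.75 = 24.625.
Deadweight loss = ½ × 7.0357 × 24.625 = $86.63 thousand.

$86.63 thousand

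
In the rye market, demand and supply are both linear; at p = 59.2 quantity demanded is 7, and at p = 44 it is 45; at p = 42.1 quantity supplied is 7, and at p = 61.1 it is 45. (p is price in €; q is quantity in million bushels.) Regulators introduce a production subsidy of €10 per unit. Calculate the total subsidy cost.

Demand slope = (44 − 59.2)/(45 − 7) = −0.4, so p = 62 − 0.4q.
Supply slope = (61.1 − 42.1)/(45 − 7) = 0.5, so p = 38.6 + 0.5q.
Competitive equilibrium: 62 − 0.4q = 38.6 + 0.5q → q* = 26, p* = 51.6.
The subsidy lowers effective supply by 10: p = 28.6 + 0.5q.
New quantity: 62 − 0.4q = 28.6 + 0.5q → q' = 37.1111.
Total subsidy cost = 10 × 37.1111 = €371.11 million.

€371.11 million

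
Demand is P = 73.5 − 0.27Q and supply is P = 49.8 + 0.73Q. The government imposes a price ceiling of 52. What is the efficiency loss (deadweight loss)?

213.96

Competitive equilibrium: 73.5 − 0.27Q = 49.8 + 0.73Q → Q* = 23.7, P* = 67.101.
At the ceiling P = 52, quantity supplied = (52 − 49.8)/0.73 = 3.0137.
Willingness to pay at Q' = 3.0137: 73.5 − 0.27·3.0137 = 72.6863.
ΔQ = 23.7 − 3.0137 = 20.6863; wedge = 72.6863 − 52 = 20.6863.
Deadweight loss = ½ × 20.6863 × 20.6863 = 213.96.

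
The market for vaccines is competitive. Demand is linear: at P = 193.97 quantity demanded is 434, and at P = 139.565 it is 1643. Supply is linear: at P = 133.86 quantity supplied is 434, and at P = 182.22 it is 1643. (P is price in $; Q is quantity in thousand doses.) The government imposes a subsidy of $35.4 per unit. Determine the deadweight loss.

$7371.53 thousand

Demand slope = (139.565 − 193.97)/(1643 − 434) = −0.045, so P = 213.5 − 0.045Q.
Supply slope = (182.22 − 133.86)/(1643 − 434) = 0.04, so P = 116.5 + 0.04Q.
Competitive equilibrium: 213.5 − 0.045Q = 116.5 + 0.04Q → Q* = 1141.1765, P* = 162.1471.
The subsidy lowers effective supply by 35.4: P = 81.1 + 0.04Q.
New quantity: 213.5 − 0.045Q = 81.1 + 0.04Q → Q' = 1557.6471.
Overproduction ΔQ = 1557.6471 − 1141.1765 = 416.4706; wedge = subsidy = 35.4.
The triangle = ½ × 416.4706 × 35.4 = $7371.53 thousand.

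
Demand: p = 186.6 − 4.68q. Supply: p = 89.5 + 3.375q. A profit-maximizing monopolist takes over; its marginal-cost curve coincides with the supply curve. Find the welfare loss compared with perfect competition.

79.04

Competitive equilibrium: 186.6 − 4.68q = 89.5 + 3.375q → q* = 12.0546, p* = 130.1844.
Marginal revenue: MR = 186.6 − 9.36q. Set MR = MC: 186.6 − 9.36q = 89.5 + 3.375q → q_m = 7.6247.
Price p_m = 186.6 − 4.68·7.6247 = 150.9164; MC(q_m) = 89.5 + 3.375·7.6247 = 115.2334.
Competitive q* = 12.0546, so Δq = 4.4299; wedge = 150.9164 − 115.2334 = 35.683.
Welfare loss = ½ × 4.4299 × 35.683 = 79.04.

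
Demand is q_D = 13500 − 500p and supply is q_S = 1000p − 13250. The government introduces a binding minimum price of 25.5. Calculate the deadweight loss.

22041.67

In inverse form: demand p = 27 − 0.002q, supply p = 13.25 + 0.001q.
Competitive equilibrium: 27 − 0.002q = 13.25 + 0.001q → q* = 4583.3333, p* = 17.8333.
At the floor p = 25.5, quantity demanded = (27 − 25.5)/0.002 = 750.
Sellers' marginal cost at q' = 750: 13.25 + 0.001·750 = 14.
Δq = 4583.3333 − 750 = 3833.3333; wedge = 25.5 − 14 = 11.5.
Welfare loss = ½ × 3833.3333 × 11.5 = 22041.67.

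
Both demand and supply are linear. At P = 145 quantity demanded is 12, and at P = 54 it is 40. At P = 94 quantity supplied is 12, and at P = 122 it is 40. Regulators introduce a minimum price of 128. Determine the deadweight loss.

Demand slope = (54 − 145)/(40 − 12) = −3.25, so P = 184 − 3.25Q.
Supply slope = (122 − 94)/(40 − 12) = 1, so P = 82 + Q.
Competitive equilibrium: 184 − 3.25Q = 82 + Q → Q* = 24, P* = 106.
At the floor P = 128, quantity demanded = (184 − 128)/3.25 = 17.2308.
Sellers' marginal cost at Q' = 17.2308: 82 + 1·17.2308 = 99.2308.
ΔQ = 24 − 17.2308 = 6.7692; wedge = 128 − 99.2308 = 28.7692.
Deadweight loss = ½ × 6.7692 × 28.7692 = 97.37.

97.37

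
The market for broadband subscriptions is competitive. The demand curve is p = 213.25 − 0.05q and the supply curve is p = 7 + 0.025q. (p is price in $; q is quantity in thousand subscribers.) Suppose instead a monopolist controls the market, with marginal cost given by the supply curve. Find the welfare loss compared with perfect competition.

$45375 thousand

Competitive equilibrium: 213.25 − 0.05q = 7 + 0.025q → q* = 2750, p* = 75.75.
Marginal revenue: MR = 213.25 − 0.1q. Set MR = MC: 213.25 − 0.1q = 7 + 0.025q → q_m = 1650.
Price p_m = 213.25 − 0.05·1650 = 130.75; MC(q_m) = 7 + 0.025·1650 = 48.25.
Competitive q* = 2750, so Δq = 1100; wedge = 130.75 − 48.25 = 82.5.
Deadweight loss = ½ × 1100 × 82.5 = $45375 thousand.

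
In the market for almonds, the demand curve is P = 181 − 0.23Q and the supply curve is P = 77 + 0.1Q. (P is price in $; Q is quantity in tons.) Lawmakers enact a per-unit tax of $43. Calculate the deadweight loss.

Competitive equilibrium: 181 − 0.23Q = 77 + 0.1Q → Q* = 315.15152, P* = 108.51515.
With the tax, the buyer price exceeds the seller price by 43: (181 − 0.23Q) − (77 + 0.1Q) = 43 → Q' = 184.84848.
ΔQ = 315.15152 − 184.84848 = 130.30304; the wedge equals the tax, 43.
The triangle = ½ × 130.30304 × 43 = $2801.52.

$2801.52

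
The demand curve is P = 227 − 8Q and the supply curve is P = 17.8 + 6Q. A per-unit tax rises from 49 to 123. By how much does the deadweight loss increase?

454.57

Competitive equilibrium: 227 − 8Q = 17.8 + 6Q → Q* = 14.9429, P* = 107.4571.
For a per-unit tax t: ΔQ = t/14, so DWL = ½·t·(t/14) = t²/28.
At t = 49: DWL = 85.75. At t = 123: DWL = 540.321.
Increase = 540.321 − 85.75 = 454.57.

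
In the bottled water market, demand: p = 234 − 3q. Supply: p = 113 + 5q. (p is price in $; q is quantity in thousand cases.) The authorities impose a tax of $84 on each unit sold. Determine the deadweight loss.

Competitive equilibrium: 234 − 3q = 113 + 5q → q* = 15.125, p* = 188.625.
With the tax, the buyer price exceeds the seller price by 84: (234 − 3q) − (113 + 5q) = 84 → q' = 4.625.
Δq = 15.125 − 4.625 = 10.5; the wedge equals the tax, 84.
Welfare loss = ½ × 10.5 × 84 = $441 thousand.

$441 thousand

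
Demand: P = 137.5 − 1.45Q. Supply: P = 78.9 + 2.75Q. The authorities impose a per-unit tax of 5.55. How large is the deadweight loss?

Competitive equilibrium: 137.5 − 1.45Q = 78.9 + 2.75Q → Q* = 13.9524, P* = 117.269.
With the tax, the buyer price exceeds the seller price by 5.55: (137.5 − 1.45Q) − (78.9 + 2.75Q) = 5.55 → Q' = 12.631.
ΔQ = 13.9524 − 12.631 = 1.3214; the wedge equals the tax, 5.55.
Deadweight loss = ½ × 1.3214 × 5.55 = 3.67.

3.67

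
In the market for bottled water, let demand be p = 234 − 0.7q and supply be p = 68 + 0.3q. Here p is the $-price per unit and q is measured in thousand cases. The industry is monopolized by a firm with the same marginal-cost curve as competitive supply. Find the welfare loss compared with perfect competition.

Competitive equilibrium: 234 − 0.7q = 68 + 0.3q → q* = 166, p* = 117.8.
Marginal revenue: MR = 234 − 1.4q. Set MR = MC: 234 − 1.4q = 68 + 0.3q → q_m = 97.6471.
Price p_m = 234 − 0.7·97.6471 = 165.647; MC(q_m) = 68 + 0.3·97.6471 = 97.2941.
Competitive q* = 166, so Δq = 68.3529; wedge = 165.647 − 97.2941 = 68.3529.
Deadweight loss = ½ × 68.3529 × 68.3529 = $2336.06 thousand.

$2336.06 thousand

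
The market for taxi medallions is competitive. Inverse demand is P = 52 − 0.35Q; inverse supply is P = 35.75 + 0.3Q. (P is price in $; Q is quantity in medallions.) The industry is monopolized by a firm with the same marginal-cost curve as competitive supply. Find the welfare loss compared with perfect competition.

Competitive equilibrium: 52 − 0.35Q = 35.75 + 0.3Q → Q* = 25, P* = 43.25.
Marginal revenue: MR = 52 − 0.7Q. Set MR = MC: 52 − 0.7Q = 35.75 + 0.3Q → Q_m = 16.25.
Price P_m = 52 − 0.35·16.25 = 46.3125; MC(Q_m) = 35.75 + 0.3·16.25 = 40.625.
Competitive Q* = 25, so ΔQ = 8.75; wedge = 46.3125 − 40.625 = 5.6875.
Welfare loss = ½ × 8.75 × 5.6875 = $24.88.

$24.88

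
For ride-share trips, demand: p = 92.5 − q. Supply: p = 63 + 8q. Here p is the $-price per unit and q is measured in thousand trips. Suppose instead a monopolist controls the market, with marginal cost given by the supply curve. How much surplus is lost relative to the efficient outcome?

$0.48 thousand

Competitive equilibrium: 92.5 − q = 63 + 8q → q* = 3.2778, p* = 89.2222.
Marginal revenue: MR = 92.5 − 2q. Set MR = MC: 92.5 − 2q = 63 + 8q → q_m = 2.95.
Price p_m = 92.5 − 1·2.95 = 89.55; MC(q_m) = 63 + 8·2.95 = 86.6.
Competitive q* = 3.2778, so Δq = 0.3278; wedge = 89.55 − 86.6 = 2.95.
Welfare loss = ½ × 0.3278 × 2.95 = $0.48 thousand.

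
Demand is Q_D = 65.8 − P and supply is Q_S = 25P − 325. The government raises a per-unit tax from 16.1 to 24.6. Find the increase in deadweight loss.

166.32

In inverse form: demand P = 65.8 − Q, supply P = 13 + 0.04Q.
Competitive equilibrium: 65.8 − Q = 13 + 0.04Q → Q* = 50.7692, P* = 15.0308.
For a per-unit tax t: ΔQ = t/1.04, so DWL = ½·t·(t/1.04) = t²/2.08.
At t = 16.1: DWL = 124.62. At t = 24.6: DWL = 290.942.
Increase = 290.942 − 124.62 = 166.32.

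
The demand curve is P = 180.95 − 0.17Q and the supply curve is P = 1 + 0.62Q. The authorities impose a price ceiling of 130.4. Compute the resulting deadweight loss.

143.72

Competitive equilibrium: 180.95 − 0.17Q = 1 + 0.62Q → Q* = 227.78481, P* = 142.22658.
At the ceiling P = 130.4, quantity supplied = (130.4 − 1)/0.62 = 208.70968.
Willingness to pay at Q' = 208.70968: 180.95 − 0.17·208.70968 = 145.46935.
ΔQ = 227.78481 − 208.70968 = 19.07513; wedge = 145.46935 − 130.4 = 15.06935.
Deadweight loss = ½ × 19.07513 × 15.06935 = 143.72.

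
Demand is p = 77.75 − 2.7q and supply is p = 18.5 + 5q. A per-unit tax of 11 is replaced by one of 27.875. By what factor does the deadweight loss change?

Competitive equilibrium: 77.75 − 2.7q = 18.5 + 5q → q* = 7.6948, p* = 56.974.
For a per-unit tax t: Δq = t/7.7, so DWL = ½·t·(t/7.7) = t²/15.4.
At t = 11: DWL = 7.857. At t = 27.875: DWL = 50.456.
Ratio = (27.875/11)² = 6.422.

6.422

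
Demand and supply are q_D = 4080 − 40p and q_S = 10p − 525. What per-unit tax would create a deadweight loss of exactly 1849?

In inverse form: demand p = 102 − 0.025q, supply p = 52.5 + 0.1q.
Competitive equilibrium: 102 − 0.025q = 52.5 + 0.1q → q* = 396, p* = 92.1.
A tax t gives Δq = t/0.125 and wedge t, so DWL = t²/0.25.
t²/0.25 = 1849 → t² = 462.25 → t = 21.5.

21.5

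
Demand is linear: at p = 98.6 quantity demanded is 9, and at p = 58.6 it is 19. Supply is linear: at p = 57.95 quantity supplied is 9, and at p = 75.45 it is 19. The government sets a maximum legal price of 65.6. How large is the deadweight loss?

20.93

Demand slope = (58.6 − 98.6)/(19 − 9) = −4, so p = 134.6 − 4q.
Supply slope = (75.45 − 57.95)/(19 − 9) = 1.75, so p = 42.2 + 1.75q.
Competitive equilibrium: 134.6 − 4q = 42.2 + 1.75q → q* = 16.0696, p* = 70.3217.
At the ceiling p = 65.6, quantity supplied = (65.6 − 42.2)/1.75 = 13.3714.
Willingness to pay at q' = 13.3714: 134.6 − 4·13.3714 = 81.1144.
Δq = 16.0696 − 13.3714 = 2.6982; wedge = 81.1144 − 65.6 = 15.5144.
The triangle = ½ × 2.6982 × 15.5144 = 20.93.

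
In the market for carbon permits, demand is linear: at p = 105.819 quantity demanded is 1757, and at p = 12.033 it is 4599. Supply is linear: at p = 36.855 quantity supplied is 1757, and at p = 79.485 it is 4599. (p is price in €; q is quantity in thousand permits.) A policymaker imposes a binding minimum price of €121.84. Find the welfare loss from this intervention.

Demand slope = (12.033 − 105.819)/(4599 − 1757) = −0.033, so p = 163.8 − 0.033q.
Supply slope = (79.485 − 36.855)/(4599 − 1757) = 0.015, so p = 10.5 + 0.015q.
Competitive equilibrium: 163.8 − 0.033q = 10.5 + 0.015q → q* = 3193.75, p* = 58.40625.
At the floor p = 121.84, quantity demanded = (163.8 − 121.84)/0.033 = 1271.51515.
Sellers' marginal cost at q' = 1271.51515: 10.5 + 0.015·1271.51515 = 29.57273.
Δq = 3193.75 − 1271.51515 = 1922.23485; wedge = 121.84 − 29.57273 = 92.26727.
DWL = ½ × 1922.23485 × 92.26727 = €88679.68 thousand.

€88679.68 thousand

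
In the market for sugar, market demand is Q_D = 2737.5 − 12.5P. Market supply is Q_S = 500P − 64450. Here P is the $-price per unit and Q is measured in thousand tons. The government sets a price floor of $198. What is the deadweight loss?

In inverse form: demand P = 219 − 0.08Q, supply P = 128.9 + 0.002Q.
Competitive equilibrium: 219 − 0.08Q = 128.9 + 0.002Q → Q* = 1098.7805, P* = 131.0976.
At the floor P = 198, quantity demanded = (219 − 198)/0.08 = 262.5.
Sellers' marginal cost at Q' = 262.5: 128.9 + 0.002·262.5 = 129.425.
ΔQ = 1098.7805 − 262.5 = 836.2805; wedge = 198 − 129.425 = 68.575.
DWL = ½ × 836.2805 × 68.575 = $28673.97 thousand.

$28673.97 thousand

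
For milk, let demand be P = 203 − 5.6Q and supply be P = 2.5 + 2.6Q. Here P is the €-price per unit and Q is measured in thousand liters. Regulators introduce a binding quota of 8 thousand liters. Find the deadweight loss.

Competitive equilibrium: 203 − 5.6Q = 2.5 + 2.6Q → Q* = 24.4512, P* = 66.0732.
At Q = 8: demand price = 203 − 5.6·8 = 158.2; supply price = 2.5 + 2.6·8 = 23.3.
ΔQ = 24.4512 − 8 = 16.4512; wedge = 158.2 − 23.3 = 134.9.
Deadweight loss = ½ × 16.4512 × 134.9 = €1109.63 thousand.

€1109.63 thousand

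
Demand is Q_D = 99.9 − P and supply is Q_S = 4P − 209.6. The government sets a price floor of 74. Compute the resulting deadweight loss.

In inverse form: demand P = 99.9 − Q, supply P = 52.4 + 0.25Q.
Competitive equilibrium: 99.9 − Q = 52.4 + 0.25Q → Q* = 38, P* = 61.9.
At the floor P = 74, quantity demanded = (99.9 − 74)/1 = 25.9.
Sellers' marginal cost at Q' = 25.9: 52.4 + 0.25·25.9 = 58.875.
ΔQ = 38 − 25.9 = 12.1; wedge = 74 − 58.875 = 15.125.
Deadweight loss = ½ × 12.1 × 15.125 = 91.51.

91.51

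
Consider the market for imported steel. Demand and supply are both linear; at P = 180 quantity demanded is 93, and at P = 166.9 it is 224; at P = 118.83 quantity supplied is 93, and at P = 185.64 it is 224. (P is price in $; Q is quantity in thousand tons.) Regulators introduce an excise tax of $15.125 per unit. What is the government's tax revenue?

Demand slope = (166.9 − 180)/(224 − 93) = −0.1, so P = 189.3 − 0.1Q.
Supply slope = (185.64 − 118.83)/(224 − 93) = 0.51, so P = 71.4 + 0.51Q.
Competitive equilibrium: 189.3 − 0.1Q = 71.4 + 0.51Q → Q* = 193.2787, P* = 169.9721.
With the tax, the buyer price exceeds the seller price by 15.125: (189.3 − 0.1Q) − (71.4 + 0.51Q) = 15.125 → Q' = 168.4836.
Tax revenue = 15.125 × 168.4836 = $2548.31 thousand.

$2548.31 thousand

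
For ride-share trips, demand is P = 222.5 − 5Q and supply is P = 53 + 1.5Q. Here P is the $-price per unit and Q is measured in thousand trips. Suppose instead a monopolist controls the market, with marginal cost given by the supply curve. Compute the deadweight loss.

Competitive equilibrium: 222.5 − 5Q = 53 + 1.5Q → Q* = 26.0769, P* = 92.1154.
Marginal revenue: MR = 222.5 − 10Q. Set MR = MC: 222.5 − 10Q = 53 + 1.5Q → Q_m = 14.7391.
Price P_m = 222.5 − 5·14.7391 = 148.8045; MC(Q_m) = 53 + 1.5·14.7391 = 75.1087.
Competitive Q* = 26.0769, so ΔQ = 11.3378; wedge = 148.8045 − 75.1087 = 73.6958.
The triangle = ½ × 11.3378 × 73.6958 = $417.77 thousand.

$417.77 thousand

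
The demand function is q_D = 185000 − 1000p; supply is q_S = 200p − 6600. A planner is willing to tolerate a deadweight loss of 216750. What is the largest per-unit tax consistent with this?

51

In inverse form: demand p = 185 − 0.001q, supply p = 33 + 0.005q.
Competitive equilibrium: 185 − 0.001q = 33 + 0.005q → q* = 25333.3333, p* = 159.6667.
A tax t gives Δq = t/0.006 and wedge t, so DWL = t²/0.012.
t²/0.012 = 216750 → t² = 2601 → t = 51.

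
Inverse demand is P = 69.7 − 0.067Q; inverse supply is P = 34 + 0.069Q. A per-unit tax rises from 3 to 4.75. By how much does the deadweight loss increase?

Competitive equilibrium: 69.7 − 0.067Q = 34 + 0.069Q → Q* = 262.5, P* = 52.1125.
For a per-unit tax t: ΔQ = t/0.136, so DWL = ½·t·(t/0.136) = t²/0.272.
At t = 3: DWL = 33.088. At t = 4.75: DWL = 82.95.
Increase = 82.95 − 33.088 = 49.86.

49.86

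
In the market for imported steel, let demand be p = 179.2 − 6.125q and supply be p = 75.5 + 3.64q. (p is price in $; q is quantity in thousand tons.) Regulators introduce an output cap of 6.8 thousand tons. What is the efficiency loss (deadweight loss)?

Competitive equilibrium: 179.2 − 6.125q = 75.5 + 3.64q → q* = 10.6196, p* = 114.1552.
At q = 6.8: demand price = 179.2 − 6.125·6.8 = 137.55; supply price = 75.5 + 3.64·6.8 = 100.252.
Δq = 10.6196 − 6.8 = 3.8196; wedge = 137.55 − 100.252 = 37.298.
Welfare loss = ½ × 3.8196 × 37.298 = $71.23 thousand.

$71.23 thousand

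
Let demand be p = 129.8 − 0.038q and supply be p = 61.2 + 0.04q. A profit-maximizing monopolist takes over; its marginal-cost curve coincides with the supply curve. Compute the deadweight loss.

Competitive equilibrium: 129.8 − 0.038q = 61.2 + 0.04q → q* = 879.4872, p* = 96.3795.
Marginal revenue: MR = 129.8 − 0.076q. Set MR = MC: 129.8 − 0.076q = 61.2 + 0.04q → q_m = 591.3793.
Price p_m = 129.8 − 0.038·591.3793 = 107.3276; MC(q_m) = 61.2 + 0.04·591.3793 = 84.8552.
Competitive q* = 879.4872, so Δq = 288.1079; wedge = 107.3276 − 84.8552 = 22.4724.
Deadweight loss = ½ × 288.1079 × 22.4724 = 3237.24.

3237.24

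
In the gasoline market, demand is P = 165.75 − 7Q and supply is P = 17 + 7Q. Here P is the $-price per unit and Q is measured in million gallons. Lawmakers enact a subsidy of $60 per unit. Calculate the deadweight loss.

Competitive equilibrium: 165.75 − 7Q = 17 + 7Q → Q* = 10.625, P* = 91.375.
The subsidy lowers effective supply by 60: P = 7Q − 43.
New quantity: 165.75 − 7Q = 7Q − 43 → Q' = 14.9107.
Overproduction ΔQ = 14.9107 − 10.625 = 4.2857; wedge = subsidy = 60.
Deadweight loss = ½ × 4.2857 × 60 = $128.57 million.

$128.57 million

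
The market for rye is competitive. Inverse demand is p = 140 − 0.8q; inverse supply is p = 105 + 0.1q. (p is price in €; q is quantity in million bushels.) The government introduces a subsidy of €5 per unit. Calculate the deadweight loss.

Competitive equilibrium: 140 − 0.8q = 105 + 0.1q → q* = 38.8889, p* = 108.8889.
The subsidy lowers effective supply by 5: p = 100 + 0.1q.
New quantity: 140 − 0.8q = 100 + 0.1q → q' = 44.4444.
Overproduction Δq = 44.4444 − 38.8889 = 5.5555; wedge = subsidy = 5.
Welfare loss = ½ × 5.5555 × 5 = €13.89 million.

€13.89 million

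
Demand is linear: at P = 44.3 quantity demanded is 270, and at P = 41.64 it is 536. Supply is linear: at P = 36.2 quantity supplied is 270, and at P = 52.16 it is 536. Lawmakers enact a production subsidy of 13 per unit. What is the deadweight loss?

1207.14

Demand slope = (41.64 − 44.3)/(536 − 270) = −0.01, so P = 47 − 0.01Q.
Supply slope = (52.16 − 36.2)/(536 − 270) = 0.06, so P = 20 + 0.06Q.
Competitive equilibrium: 47 − 0.01Q = 20 + 0.06Q → Q* = 385.7143, P* = 43.1429.
The subsidy lowers effective supply by 13: P = 7 + 0.06Q.
New quantity: 47 − 0.01Q = 7 + 0.06Q → Q' = 571.4286.
Overproduction ΔQ = 571.4286 − 385.7143 = 185.7143; wedge = subsidy = 13.
Deadweight loss = ½ × 185.7143 × 13 = 1207.14.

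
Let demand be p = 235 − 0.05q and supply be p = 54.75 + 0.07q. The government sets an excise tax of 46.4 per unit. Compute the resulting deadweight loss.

8970.67

Competitive equilibrium: 235 − 0.05q = 54.75 + 0.07q → q* = 1502.0833, p* = 159.8958.
With the tax, the buyer price exceeds the seller price by 46.4: (235 − 0.05q) − (54.75 + 0.07q) = 46.4 → q' = 1115.4167.
Δq = 1502.0833 − 1115.4167 = 386.6666; the wedge equals the tax, 46.4.
The triangle = ½ × 386.6666 × 46.4 = 8970.67.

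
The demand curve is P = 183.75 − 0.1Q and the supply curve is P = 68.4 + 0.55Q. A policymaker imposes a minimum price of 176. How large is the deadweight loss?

Competitive equilibrium: 183.75 − 0.1Q = 68.4 + 0.55Q → Q* = 177.4615, P* = 166.0038.
At the floor P = 176, quantity demanded = (183.75 − 176)/0.1 = 77.5.
Sellers' marginal cost at Q' = 77.5: 68.4 + 0.55·77.5 = 111.025.
ΔQ = 177.4615 − 77.5 = 99.9615; wedge = 176 − 111.025 = 64.975.
Welfare loss = ½ × 99.9615 × 64.975 = 3247.50.

3247.50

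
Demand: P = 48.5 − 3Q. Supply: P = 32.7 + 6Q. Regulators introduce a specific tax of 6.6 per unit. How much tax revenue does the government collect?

Competitive equilibrium: 48.5 − 3Q = 32.7 + 6Q → Q* = 1.7556, P* = 43.2333.
With the tax, the buyer price exceeds the seller price by 6.6: (48.5 − 3Q) − (32.7 + 6Q) = 6.6 → Q' = 1.0222.
Tax revenue = 6.6 × 1.0222 = 6.75.

6.75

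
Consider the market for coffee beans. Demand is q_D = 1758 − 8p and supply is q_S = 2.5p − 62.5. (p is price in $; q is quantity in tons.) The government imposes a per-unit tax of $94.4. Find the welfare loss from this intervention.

In inverse form: demand p = 219.75 − 0.125q, supply p = 25 + 0.4q.
Competitive equilibrium: 219.75 − 0.125q = 25 + 0.4q → q* = 370.9524, p* = 173.381.
With the tax, the buyer price exceeds the seller price by 94.4: (219.75 − 0.125q) − (25 + 0.4q) = 94.4 → q' = 191.1429.
Δq = 370.9524 − 191.1429 = 179.8095; the wedge equals the tax, 94.4.
DWL = ½ × 179.8095 × 94.4 = $8487.01.

$8487.01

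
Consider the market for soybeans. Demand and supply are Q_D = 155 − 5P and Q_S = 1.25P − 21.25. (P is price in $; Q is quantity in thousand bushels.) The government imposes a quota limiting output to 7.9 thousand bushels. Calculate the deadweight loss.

In inverse form: demand P = 31 − 0.2Q, supply P = 17 + 0.8Q.
Competitive equilibrium: 31 − 0.2Q = 17 + 0.8Q → Q* = 14, P* = 28.2.
At Q = 7.9: demand price = 31 − 0.2·7.9 = 29.42; supply price = 17 + 0.8·7.9 = 23.32.
ΔQ = 14 − 7.9 = 6.1; wedge = 29.42 − 23.32 = 6.1.
The triangle = ½ × 6.1 × 6.1 = $18.605 thousand.

$18.605 thousand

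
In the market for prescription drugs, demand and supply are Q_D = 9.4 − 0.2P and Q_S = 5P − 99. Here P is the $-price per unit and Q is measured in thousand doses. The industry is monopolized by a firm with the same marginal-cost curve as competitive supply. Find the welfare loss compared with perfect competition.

$17.09 thousand

In inverse form: demand P = 47 − 5Q, supply P = 19.8 + 0.2Q.
Competitive equilibrium: 47 − 5Q = 19.8 + 0.2Q → Q* = 5.2308, P* = 20.8462.
Marginal revenue: MR = 47 − 10Q. Set MR = MC: 47 − 10Q = 19.8 + 0.2Q → Q_m = 2.6667.
Price P_m = 47 − 5·2.6667 = 33.6665; MC(Q_m) = 19.8 + 0.2·2.6667 = 20.3333.
Competitive Q* = 5.2308, so ΔQ = 2.5641; wedge = 33.6665 − 20.3333 = 13.3332.
The triangle = ½ × 2.5641 × 13.3332 = $17.09 thousand.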